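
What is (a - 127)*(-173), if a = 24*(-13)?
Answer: 75947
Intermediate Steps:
a = -312
(a - 127)*(-173) = (-312 - 127)*(-173) = -439*(-173) = 75947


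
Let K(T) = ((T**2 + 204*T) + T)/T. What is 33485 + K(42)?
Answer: 33732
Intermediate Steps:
K(T) = (T**2 + 205*T)/T
33485 + K(42) = 33485 + (205 + 42) = 33485 + 247 = 33732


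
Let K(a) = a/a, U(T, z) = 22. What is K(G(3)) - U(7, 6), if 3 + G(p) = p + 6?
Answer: -21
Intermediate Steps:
G(p) = 3 + p (G(p) = -3 + (p + 6) = -3 + (6 + p) = 3 + p)
K(a) = 1
K(G(3)) - U(7, 6) = 1 - 1*22 = 1 - 22 = -21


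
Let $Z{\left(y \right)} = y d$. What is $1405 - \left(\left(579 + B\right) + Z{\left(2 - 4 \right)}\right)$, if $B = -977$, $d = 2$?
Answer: $1807$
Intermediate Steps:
$Z{\left(y \right)} = 2 y$ ($Z{\left(y \right)} = y 2 = 2 y$)
$1405 - \left(\left(579 + B\right) + Z{\left(2 - 4 \right)}\right) = 1405 - \left(\left(579 - 977\right) + 2 \left(2 - 4\right)\right) = 1405 - \left(-398 + 2 \left(-2\right)\right) = 1405 - \left(-398 - 4\right) = 1405 - -402 = 1405 + 402 = 1807$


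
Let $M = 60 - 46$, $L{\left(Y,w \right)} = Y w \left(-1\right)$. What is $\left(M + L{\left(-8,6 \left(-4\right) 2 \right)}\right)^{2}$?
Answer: $136900$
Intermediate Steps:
$L{\left(Y,w \right)} = - Y w$
$M = 14$ ($M = 60 - 46 = 14$)
$\left(M + L{\left(-8,6 \left(-4\right) 2 \right)}\right)^{2} = \left(14 - - 8 \cdot 6 \left(-4\right) 2\right)^{2} = \left(14 - - 8 \left(\left(-24\right) 2\right)\right)^{2} = \left(14 - \left(-8\right) \left(-48\right)\right)^{2} = \left(14 - 384\right)^{2} = \left(-370\right)^{2} = 136900$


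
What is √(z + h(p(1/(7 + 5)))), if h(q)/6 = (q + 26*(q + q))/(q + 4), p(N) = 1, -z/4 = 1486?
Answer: I*√147010/5 ≈ 76.684*I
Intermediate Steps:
z = -5944 (z = -4*1486 = -5944)
h(q) = 318*q/(4 + q) (h(q) = 6*((q + 26*(q + q))/(q + 4)) = 6*((q + 26*(2*q))/(4 + q)) = 6*((q + 52*q)/(4 + q)) = 6*((53*q)/(4 + q)) = 6*(53*q/(4 + q)) = 318*q/(4 + q))
√(z + h(p(1/(7 + 5)))) = √(-5944 + 318*1/(4 + 1)) = √(-5944 + 318*1/5) = √(-5944 + 318*1*(⅕)) = √(-5944 + 318/5) = √(-29402/5) = I*√147010/5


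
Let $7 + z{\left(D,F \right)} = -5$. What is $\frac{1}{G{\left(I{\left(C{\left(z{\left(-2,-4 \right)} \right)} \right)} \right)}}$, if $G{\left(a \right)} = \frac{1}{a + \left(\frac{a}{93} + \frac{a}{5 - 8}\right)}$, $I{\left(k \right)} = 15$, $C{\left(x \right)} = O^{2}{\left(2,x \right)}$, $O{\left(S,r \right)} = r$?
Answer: $\frac{315}{31} \approx 10.161$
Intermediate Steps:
$z{\left(D,F \right)} = -12$ ($z{\left(D,F \right)} = -7 - 5 = -12$)
$C{\left(x \right)} = x^{2}$
$G{\left(a \right)} = \frac{31}{21 a}$ ($G{\left(a \right)} = \frac{1}{a + \left(a \frac{1}{93} + \frac{a}{-3}\right)} = \frac{1}{a + \left(\frac{a}{93} + a \left(- \frac{1}{3}\right)\right)} = \frac{1}{a + \left(\frac{a}{93} - \frac{a}{3}\right)} = \frac{1}{a - \frac{10 a}{31}} = \frac{1}{\frac{21}{31} a} = \frac{31}{21 a}$)
$\frac{1}{G{\left(I{\left(C{\left(z{\left(-2,-4 \right)} \right)} \right)} \right)}} = \frac{1}{\frac{31}{21} \cdot \frac{1}{15}} = \frac{1}{\frac{31}{315}} = \frac{315}{31}$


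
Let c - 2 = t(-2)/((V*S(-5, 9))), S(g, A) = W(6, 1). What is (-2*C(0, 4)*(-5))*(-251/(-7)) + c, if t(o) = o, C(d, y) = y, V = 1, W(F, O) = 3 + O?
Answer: 20101/14 ≈ 1435.8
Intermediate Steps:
S(g, A) = 4 (S(g, A) = 3 + 1 = 4)
c = 3/2 (c = 2 - 2/(1*4) = 2 - 2/4 = 2 - 2*1/4 = 2 - 1/2 = 3/2 ≈ 1.5000)
(-2*C(0, 4)*(-5))*(-251/(-7)) + c = (-2*4*(-5))*(-251/(-7)) + 3/2 = (-8*(-5))*(-251*(-1/7)) + 3/2 = 40*(251/7) + 3/2 = 10040/7 + 3/2 = 20101/14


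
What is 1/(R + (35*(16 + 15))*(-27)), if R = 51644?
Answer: 1/22349 ≈ 4.4745e-5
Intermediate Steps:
1/(R + (35*(16 + 15))*(-27)) = 1/(51644 + (35*(16 + 15))*(-27)) = 1/(51644 + (35*31)*(-27)) = 1/(51644 + 1085*(-27)) = 1/(51644 - 29295) = 1/22349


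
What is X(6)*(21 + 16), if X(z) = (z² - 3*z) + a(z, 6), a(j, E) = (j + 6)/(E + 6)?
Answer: 703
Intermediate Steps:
a(j, E) = (6 + j)/(6 + E)
X(z) = ½ + z² - 35*z/12 (X(z) = (z² - 3*z) + (6 + z)/(6 + 6) = (z² - 3*z) + (6 + z)/12 = (z² - 3*z) + (½ + z/12) = ½ + z² - 35*z/12)
X(6)*(21 + 16) = (½ + 6² - 35/12*6)*(21 + 16) = (½ + 36 - 35/2)*37 = 19*37 = 703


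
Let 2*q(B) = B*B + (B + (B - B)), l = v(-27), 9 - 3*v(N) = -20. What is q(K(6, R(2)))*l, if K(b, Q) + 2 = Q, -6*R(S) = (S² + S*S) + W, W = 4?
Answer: 58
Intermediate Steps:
v(N) = 29/3 (v(N) = 3 - ⅓*(-20) = 3 + 20/3 = 29/3)
R(S) = -⅔ - S²/3 (R(S) = -((S² + S*S) + 4)/6 = -((S² + S²) + 4)/6 = -(2*S² + 4)/6 = -(4 + 2*S²)/6 = -⅔ - S²/3)
K(b, Q) = -2 + Q
l = 29/3 ≈ 9.6667
q(B) = B/2 + B²/2 (q(B) = (B*B + (B + (B - B)))/2 = (B² + (B + 0))/2 = (B² + B)/2 = (B + B²)/2 = B/2 + B²/2)
q(K(6, R(2)))*l = ((-2 + (-⅔ - ⅓*2²))*(1 + (-2 + (-⅔ - ⅓*2²)))/2)*(29/3) = ((-2 + (-⅔ - ⅓*4))*(1 + (-2 + (-⅔ - ⅓*4)))/2)*(29/3) = ((-2 + (-⅔ - 4/3))*(1 + (-2 + (-⅔ - 4/3)))/2)*(29/3) = ((-2 - 2)*(1 + (-2 - 2))/2)*(29/3) = ((½)*(-4)*(1 - 4))*(29/3) = ((½)*(-4)*(-3))*(29/3) = 6*(29/3) = 58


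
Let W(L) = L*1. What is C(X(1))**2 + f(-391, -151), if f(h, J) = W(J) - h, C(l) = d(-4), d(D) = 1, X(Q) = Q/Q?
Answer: 241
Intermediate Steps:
W(L) = L
X(Q) = 1
C(l) = 1
f(h, J) = J - h
C(X(1))**2 + f(-391, -151) = 1**2 + (-151 - 1*(-391)) = 1 + (-151 + 391) = 1 + 240 = 241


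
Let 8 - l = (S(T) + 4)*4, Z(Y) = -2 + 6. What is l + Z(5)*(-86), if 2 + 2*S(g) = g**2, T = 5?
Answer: -398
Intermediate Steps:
Z(Y) = 4
S(g) = -1 + g**2/2
l = -54 (l = 8 - ((-1 + (1/2)*5**2) + 4)*4 = 8 - ((-1 + (1/2)*25) + 4)*4 = 8 - ((-1 + 25/2) + 4)*4 = 8 - (23/2 + 4)*4 = 8 - 31*4/2 = 8 - 1*62 = 8 - 62 = -54)
l + Z(5)*(-86) = -54 + 4*(-86) = -54 - 344 = -398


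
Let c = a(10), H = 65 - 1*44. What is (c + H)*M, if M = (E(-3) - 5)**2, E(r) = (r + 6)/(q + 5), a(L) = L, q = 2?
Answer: 31744/49 ≈ 647.84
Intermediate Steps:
H = 21 (H = 65 - 44 = 21)
c = 10
E(r) = 6/7 + r/7 (E(r) = (r + 6)/(2 + 5) = (6 + r)/7 = (6 + r)*(1/7) = 6/7 + r/7)
M = 1024/49 (M = ((6/7 + (1/7)*(-3)) - 5)**2 = ((6/7 - 3/7) - 5)**2 = (3/7 - 5)**2 = (-32/7)**2 = 1024/49 ≈ 20.898)
(c + H)*M = (10 + 21)*(1024/49) = 31*(1024/49) = 31744/49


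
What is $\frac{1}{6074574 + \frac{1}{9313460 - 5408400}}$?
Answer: $\frac{3905060}{23721575944441} \approx 1.6462 \cdot 10^{-7}$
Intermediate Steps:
$\frac{1}{6074574 + \frac{1}{9313460 - 5408400}} = \frac{1}{6074574 + \frac{1}{3905060}} = \frac{1}{\frac{23721575944441}{3905060}} = \frac{3905060}{23721575944441}$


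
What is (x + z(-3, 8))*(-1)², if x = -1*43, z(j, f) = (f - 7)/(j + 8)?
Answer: -214/5 ≈ -42.800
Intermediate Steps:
z(j, f) = (-7 + f)/(8 + j)
x = -43
(x + z(-3, 8))*(-1)² = (-43 + (-7 + 8)/(8 - 3))*(-1)² = (-43 + 1/5)*1 = (-43 + (⅕)*1)*1 = (-43 + ⅕)*1 = -214/5*1 = -214/5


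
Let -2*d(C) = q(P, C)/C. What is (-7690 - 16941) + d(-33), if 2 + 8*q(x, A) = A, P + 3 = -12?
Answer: -13005203/528 ≈ -24631.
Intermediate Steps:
P = -15 (P = -3 - 12 = -15)
q(x, A) = -1/4 + A/8
d(C) = -(-1/4 + C/8)/(2*C)
(-7690 - 16941) + d(-33) = (-7690 - 16941) + (1/16)*(2 - 1*(-33))/(-33) = -24631 + (1/16)*(-1/33)*(2 + 33) = -24631 + (1/16)*(-1/33)*35 = -24631 - 35/528 = -13005203/528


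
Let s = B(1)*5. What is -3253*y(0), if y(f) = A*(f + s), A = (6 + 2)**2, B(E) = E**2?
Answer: -1040960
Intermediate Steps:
s = 5 (s = 1**2*5 = 1*5 = 5)
A = 64 (A = 8**2 = 64)
y(f) = 320 + 64*f (y(f) = 64*(f + 5) = 64*(5 + f) = 320 + 64*f)
-3253*y(0) = -3253*(320 + 64*0) = -3253*(320 + 0) = -3253*320 = -1040960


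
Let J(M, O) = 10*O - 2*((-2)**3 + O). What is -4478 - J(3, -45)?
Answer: -4134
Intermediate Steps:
J(M, O) = 16 + 8*O (J(M, O) = 10*O - 2*(-8 + O) = 10*O + (16 - 2*O) = 16 + 8*O)
-4478 - J(3, -45) = -4478 - (16 + 8*(-45)) = -4478 - (16 - 360) = -4478 - 1*(-344) = -4478 + 344 = -4134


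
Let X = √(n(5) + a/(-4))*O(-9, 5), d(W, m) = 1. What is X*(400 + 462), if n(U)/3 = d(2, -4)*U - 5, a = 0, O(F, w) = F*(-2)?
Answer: 0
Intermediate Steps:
O(F, w) = -2*F
n(U) = -15 + 3*U (n(U) = 3*(1*U - 5) = 3*(U - 5) = 3*(-5 + U) = -15 + 3*U)
X = 0 (X = √((-15 + 3*5) + 0/(-4))*(-2*(-9)) = √((-15 + 15) + 0*(-¼))*18 = √(0 + 0)*18 = √0*18 = 0*18 = 0)
X*(400 + 462) = 0*(400 + 462) = 0*862 = 0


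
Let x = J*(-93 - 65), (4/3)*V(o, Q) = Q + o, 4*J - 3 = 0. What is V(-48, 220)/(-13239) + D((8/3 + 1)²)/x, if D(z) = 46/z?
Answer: -1629025/42183867 ≈ -0.038617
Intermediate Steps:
J = ¾ (J = ¾ + (¼)*0 = ¾ + 0 = ¾ ≈ 0.75000)
V(o, Q) = 3*Q/4 + 3*o/4 (V(o, Q) = 3*(Q + o)/4 = 3*Q/4 + 3*o/4)
x = -237/2 (x = 3*(-93 - 65)/4 = (¾)*(-158) = -237/2 ≈ -118.50)
V(-48, 220)/(-13239) + D((8/3 + 1)²)/x = ((¾)*220 + (¾)*(-48))/(-13239) + (46/((8/3 + 1)²))/(-237/2) = (165 - 36)*(-1/13239) + (46/((8*(⅓) + 1)²))*(-2/237) = 129*(-1/13239) + (46/((8/3 + 1)²))*(-2/237) = -43/4413 + (46/((11/3)²))*(-2/237) = -43/4413 + (46/(121/9))*(-2/237) = -43/4413 + (46*(9/121))*(-2/237) = -43/4413 + (414/121)*(-2/237) = -43/4413 - 276/9559 = -1629025/42183867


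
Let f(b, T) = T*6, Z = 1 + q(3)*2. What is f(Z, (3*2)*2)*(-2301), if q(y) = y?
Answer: -165672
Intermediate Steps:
Z = 7 (Z = 1 + 3*2 = 1 + 6 = 7)
f(b, T) = 6*T
f(Z, (3*2)*2)*(-2301) = (6*((3*2)*2))*(-2301) = (6*(6*2))*(-2301) = (6*12)*(-2301) = 72*(-2301) = -165672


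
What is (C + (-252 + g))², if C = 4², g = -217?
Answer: 205209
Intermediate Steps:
C = 16
(C + (-252 + g))² = (16 + (-252 - 217))² = (16 - 469)² = (-453)² = 205209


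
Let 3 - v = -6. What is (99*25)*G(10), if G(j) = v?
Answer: 22275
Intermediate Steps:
v = 9 (v = 3 - 1*(-6) = 3 + 6 = 9)
G(j) = 9
(99*25)*G(10) = (99*25)*9 = 2475*9 = 22275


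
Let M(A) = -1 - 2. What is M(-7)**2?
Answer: 9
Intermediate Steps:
M(A) = -3
M(-7)**2 = (-3)**2 = 9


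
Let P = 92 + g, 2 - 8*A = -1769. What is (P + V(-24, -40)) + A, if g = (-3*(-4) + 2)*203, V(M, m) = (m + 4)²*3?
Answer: 56347/8 ≈ 7043.4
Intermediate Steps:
V(M, m) = 3*(4 + m)² (V(M, m) = (4 + m)²*3 = 3*(4 + m)²)
g = 2842 (g = (12 + 2)*203 = 14*203 = 2842)
A = 1771/8 (A = ¼ - ⅛*(-1769) = ¼ + 1769/8 = 1771/8 ≈ 221.38)
P = 2934 (P = 92 + 2842 = 2934)
(P + V(-24, -40)) + A = (2934 + 3*(4 - 40)²) + 1771/8 = (2934 + 3*(-36)²) + 1771/8 = (2934 + 3*1296) + 1771/8 = (2934 + 3888) + 1771/8 = 6822 + 1771/8 = 56347/8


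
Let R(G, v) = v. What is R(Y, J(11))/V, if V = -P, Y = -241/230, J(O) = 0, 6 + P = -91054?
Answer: 0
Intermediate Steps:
P = -91060 (P = -6 - 91054 = -91060)
Y = -241/230 (Y = -241*1/230 = -241/230 ≈ -1.0478)
V = 91060 (V = -1*(-91060) = 91060)
R(Y, J(11))/V = 0/91060 = 0*(1/91060) = 0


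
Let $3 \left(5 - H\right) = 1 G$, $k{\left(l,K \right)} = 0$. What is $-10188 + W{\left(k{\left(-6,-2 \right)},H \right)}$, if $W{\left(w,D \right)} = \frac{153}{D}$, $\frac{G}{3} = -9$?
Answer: $- \frac{142479}{14} \approx -10177.0$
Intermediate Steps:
$G = -27$ ($G = 3 \left(-9\right) = -27$)
$H = 14$ ($H = 5 - \frac{1 \left(-27\right)}{3} = 5 - -9 = 5 + 9 = 14$)
$-10188 + W{\left(k{\left(-6,-2 \right)},H \right)} = -10188 + \frac{153}{14} = - \frac{142479}{14}$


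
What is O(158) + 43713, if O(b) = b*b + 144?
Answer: 68821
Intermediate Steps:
O(b) = 144 + b**2 (O(b) = b**2 + 144 = 144 + b**2)
O(158) + 43713 = (144 + 158**2) + 43713 = (144 + 24964) + 43713 = 25108 + 43713 = 68821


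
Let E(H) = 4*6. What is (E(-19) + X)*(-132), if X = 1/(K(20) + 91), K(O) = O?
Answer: -117260/37 ≈ -3169.2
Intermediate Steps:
E(H) = 24
X = 1/111 (X = 1/(20 + 91) = 1/111 ≈ 0.0090090)
(E(-19) + X)*(-132) = (24 + 1/111)*(-132) = (2665/111)*(-132) = -117260/37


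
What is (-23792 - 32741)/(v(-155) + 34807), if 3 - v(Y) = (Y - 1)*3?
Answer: -56533/35278 ≈ -1.6025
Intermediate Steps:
v(Y) = 6 - 3*Y (v(Y) = 3 - (Y - 1)*3 = 3 - (-1 + Y)*3 = 3 - (-3 + 3*Y) = 3 + (3 - 3*Y) = 6 - 3*Y)
(-23792 - 32741)/(v(-155) + 34807) = (-23792 - 32741)/((6 - 3*(-155)) + 34807) = -56533/((6 + 465) + 34807) = -56533/(471 + 34807) = -56533/35278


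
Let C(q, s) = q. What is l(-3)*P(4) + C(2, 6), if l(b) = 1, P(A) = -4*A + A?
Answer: -10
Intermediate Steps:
P(A) = -3*A
l(-3)*P(4) + C(2, 6) = 1*(-3*4) + 2 = 1*(-12) + 2 = -12 + 2 = -10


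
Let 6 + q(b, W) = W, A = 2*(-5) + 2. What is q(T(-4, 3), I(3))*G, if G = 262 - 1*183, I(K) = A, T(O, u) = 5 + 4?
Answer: -1106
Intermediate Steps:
A = -8 (A = -10 + 2 = -8)
T(O, u) = 9
I(K) = -8
q(b, W) = -6 + W
G = 79 (G = 262 - 183 = 79)
q(T(-4, 3), I(3))*G = (-6 - 8)*79 = -14*79 = -1106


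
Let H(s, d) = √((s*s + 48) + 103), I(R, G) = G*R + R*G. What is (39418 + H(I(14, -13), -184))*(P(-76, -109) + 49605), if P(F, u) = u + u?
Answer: 1946736766 + 49387*√132647 ≈ 1.9647e+9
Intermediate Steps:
I(R, G) = 2*G*R (I(R, G) = G*R + G*R = 2*G*R)
P(F, u) = 2*u
H(s, d) = √(151 + s²) (H(s, d) = √((s² + 48) + 103) = √((48 + s²) + 103) = √(151 + s²))
(39418 + H(I(14, -13), -184))*(P(-76, -109) + 49605) = (39418 + √(151 + (2*(-13)*14)²))*(2*(-109) + 49605) = (39418 + √(151 + (-364)²))*(-218 + 49605) = (39418 + √(151 + 132496))*49387 = (39418 + √132647)*49387 = 1946736766 + 49387*√132647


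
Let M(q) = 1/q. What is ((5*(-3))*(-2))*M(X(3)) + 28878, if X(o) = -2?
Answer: 28863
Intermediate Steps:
((5*(-3))*(-2))*M(X(3)) + 28878 = ((5*(-3))*(-2))/(-2) + 28878 = -15*(-2)*(-½) + 28878 = 30*(-½) + 28878 = -15 + 28878 = 28863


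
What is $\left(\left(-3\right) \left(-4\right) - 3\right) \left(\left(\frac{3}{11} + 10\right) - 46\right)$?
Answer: $- \frac{3537}{11} \approx -321.55$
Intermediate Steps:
$\left(\left(-3\right) \left(-4\right) - 3\right) \left(\left(\frac{3}{11} + 10\right) - 46\right) = \left(12 - 3\right) \left(\left(3 \cdot \frac{1}{11} + 10\right) - 46\right) = 9 \left(\left(\frac{3}{11} + 10\right) - 46\right) = 9 \left(\frac{113}{11} - 46\right) = 9 \left(- \frac{393}{11}\right) = - \frac{3537}{11}$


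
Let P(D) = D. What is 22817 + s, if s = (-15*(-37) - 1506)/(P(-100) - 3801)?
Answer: 89010068/3901 ≈ 22817.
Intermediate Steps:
s = 951/3901 (s = (-15*(-37) - 1506)/(-100 - 3801) = (555 - 1506)/(-3901) = -951*(-1/3901) = 951/3901 ≈ 0.24378)
22817 + s = 22817 + 951/3901 = 89010068/3901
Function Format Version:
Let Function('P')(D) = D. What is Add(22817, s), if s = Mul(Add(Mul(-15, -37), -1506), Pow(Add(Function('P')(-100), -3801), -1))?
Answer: Rational(89010068, 3901) ≈ 22817.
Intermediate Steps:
s = Rational(951, 3901) (s = Mul(Add(Mul(-15, -37), -1506), Pow(Add(-100, -3801), -1)) = Mul(Add(555, -1506), Pow(-3901, -1)) = Mul(-951, Rational(-1, 3901)) = Rational(951, 3901) ≈ 0.24378)
Add(22817, s) = Add(22817, Rational(951, 3901)) = Rational(89010068, 3901)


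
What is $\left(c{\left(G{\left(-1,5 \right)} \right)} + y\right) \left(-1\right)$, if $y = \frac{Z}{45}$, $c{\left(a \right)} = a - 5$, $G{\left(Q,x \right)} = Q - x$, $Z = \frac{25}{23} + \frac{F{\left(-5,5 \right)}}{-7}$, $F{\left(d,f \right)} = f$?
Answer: $\frac{5309}{483} \approx 10.992$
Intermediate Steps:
$Z = \frac{60}{161}$ ($Z = \frac{25}{23} + \frac{5}{-7} = 25 \cdot \frac{1}{23} + 5 \left(- \frac{1}{7}\right) = \frac{25}{23} - \frac{5}{7} = \frac{60}{161} \approx 0.37267$)
$c{\left(a \right)} = -5 + a$
$y = \frac{4}{483}$ ($y = \frac{60}{161 \cdot 45} = \frac{60}{161} \cdot \frac{1}{45} = \frac{4}{483} \approx 0.0082816$)
$\left(c{\left(G{\left(-1,5 \right)} \right)} + y\right) \left(-1\right) = \left(\left(-5 - 6\right) + \frac{4}{483}\right) \left(-1\right) = \left(-11 + \frac{4}{483}\right) \left(-1\right) = \left(- \frac{5309}{483}\right) \left(-1\right) = \frac{5309}{483}$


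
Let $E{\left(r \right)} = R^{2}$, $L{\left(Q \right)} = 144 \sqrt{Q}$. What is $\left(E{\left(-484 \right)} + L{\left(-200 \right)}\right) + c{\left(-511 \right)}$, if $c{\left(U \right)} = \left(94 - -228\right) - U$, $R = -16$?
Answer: $1089 + 1440 i \sqrt{2} \approx 1089.0 + 2036.5 i$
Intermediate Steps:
$c{\left(U \right)} = 322 - U$ ($c{\left(U \right)} = \left(94 + 228\right) - U = 322 - U$)
$E{\left(r \right)} = 256$ ($E{\left(r \right)} = \left(-16\right)^{2} = 256$)
$\left(E{\left(-484 \right)} + L{\left(-200 \right)}\right) + c{\left(-511 \right)} = \left(256 + 144 \sqrt{-200}\right) + \left(322 - -511\right) = \left(256 + 144 \cdot 10 i \sqrt{2}\right) + \left(322 + 511\right) = \left(256 + 1440 i \sqrt{2}\right) + 833 = 1089 + 1440 i \sqrt{2}$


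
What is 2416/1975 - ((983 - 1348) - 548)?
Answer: 1805591/1975 ≈ 914.22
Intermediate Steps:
2416/1975 - ((983 - 1348) - 548) = 2416*(1/1975) - (-365 - 548) = 2416/1975 - 1*(-913) = 2416/1975 + 913 = 1805591/1975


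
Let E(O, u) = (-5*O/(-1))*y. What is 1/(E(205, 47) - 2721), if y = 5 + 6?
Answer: 1/8554 ≈ 0.00011690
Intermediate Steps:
y = 11
E(O, u) = 55*O (E(O, u) = -5*O/(-1)*11 = -5*O*(-1)*11 = -(-5)*O*11 = (5*O)*11 = 55*O)
1/(E(205, 47) - 2721) = 1/(55*205 - 2721) = 1/(11275 - 2721) = 1/8554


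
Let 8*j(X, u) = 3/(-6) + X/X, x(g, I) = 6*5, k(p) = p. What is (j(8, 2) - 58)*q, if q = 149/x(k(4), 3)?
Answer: -46041/160 ≈ -287.76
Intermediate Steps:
x(g, I) = 30
j(X, u) = 1/16 (j(X, u) = (3/(-6) + X/X)/8 = (3*(-1/6) + 1)/8 = (-1/2 + 1)/8 = (1/8)*(1/2) = 1/16)
q = 149/30 ≈ 4.9667
(j(8, 2) - 58)*q = (1/16 - 58)*(149/30) = -927/16*149/30 = -46041/160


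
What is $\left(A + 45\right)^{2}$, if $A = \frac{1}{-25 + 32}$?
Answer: $\frac{99856}{49} \approx 2037.9$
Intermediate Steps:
$A = \frac{1}{7} \approx 0.14286$
$\left(A + 45\right)^{2} = \left(\frac{1}{7} + 45\right)^{2} = \left(\frac{316}{7}\right)^{2} = \frac{99856}{49}$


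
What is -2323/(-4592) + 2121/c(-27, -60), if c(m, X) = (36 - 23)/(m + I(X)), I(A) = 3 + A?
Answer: -818098889/59696 ≈ -13704.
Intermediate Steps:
c(m, X) = 13/(3 + X + m) (c(m, X) = (36 - 23)/(m + (3 + X)) = 13/(3 + X + m))
-2323/(-4592) + 2121/c(-27, -60) = -2323/(-4592) + 2121/((13/(3 - 60 - 27))) = -2323*(-1/4592) + 2121/((13/(-84))) = 2323/4592 + 2121/((13*(-1/84))) = 2323/4592 + 2121/(-13/84) = 2323/4592 + 2121*(-84/13) = 2323/4592 - 178164/13 = -818098889/59696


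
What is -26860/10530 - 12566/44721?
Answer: -14816956/5232357 ≈ -2.8318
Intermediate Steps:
-26860/10530 - 12566/44721 = -26860*1/10530 - 12566*1/44721 = -2686/1053 - 12566/44721 = -14816956/5232357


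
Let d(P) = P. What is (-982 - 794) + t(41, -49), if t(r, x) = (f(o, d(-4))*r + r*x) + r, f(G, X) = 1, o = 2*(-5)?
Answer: -3703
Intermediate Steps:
o = -10
t(r, x) = 2*r + r*x (t(r, x) = (1*r + r*x) + r = (r + r*x) + r = 2*r + r*x)
(-982 - 794) + t(41, -49) = (-982 - 794) + 41*(2 - 49) = -1776 + 41*(-47) = -1776 - 1927 = -3703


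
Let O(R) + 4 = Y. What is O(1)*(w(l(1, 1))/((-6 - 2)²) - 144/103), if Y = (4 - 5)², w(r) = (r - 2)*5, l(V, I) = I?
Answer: 29193/6592 ≈ 4.4286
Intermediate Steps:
w(r) = -10 + 5*r (w(r) = (-2 + r)*5 = -10 + 5*r)
Y = 1 (Y = (-1)² = 1)
O(R) = -3 (O(R) = -4 + 1 = -3)
O(1)*(w(l(1, 1))/((-6 - 2)²) - 144/103) = -3*((-10 + 5*1)/((-6 - 2)²) - 144/103) = -3*((-10 + 5)/((-8)²) - 144*1/103) = -3*(-5/64 - 144/103) = -3*(-9731/6592) = 29193/6592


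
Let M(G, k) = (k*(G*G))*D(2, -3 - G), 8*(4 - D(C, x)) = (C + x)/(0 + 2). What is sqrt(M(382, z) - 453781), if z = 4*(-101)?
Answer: 4*I*sqrt(102966343) ≈ 40589.0*I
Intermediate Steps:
z = -404
D(C, x) = 4 - C/16 - x/16 (D(C, x) = 4 - (C + x)/(8*(0 + 2)) = 4 - (C + x)/(8*2) = 4 - (C/2 + x/2)/8 = 4 + (-C/16 - x/16) = 4 - C/16 - x/16)
M(G, k) = k*G**2*(65/16 + G/16) (M(G, k) = (k*(G*G))*(4 - 1/16*2 - (-3 - G)/16) = (k*G**2)*(4 - 1/8 + (3/16 + G/16)) = (k*G**2)*(65/16 + G/16) = k*G**2*(65/16 + G/16))
sqrt(M(382, z) - 453781) = sqrt((1/16)*(-404)*382**2*(65 + 382) - 453781) = sqrt((1/16)*(-404)*145924*447 - 453781) = sqrt(-1647007707 - 453781) = sqrt(-1647461488) = 4*I*sqrt(102966343)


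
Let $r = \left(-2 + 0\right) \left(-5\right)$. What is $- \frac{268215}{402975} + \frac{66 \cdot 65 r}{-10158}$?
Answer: $- \frac{222357283}{45482445} \approx -4.8889$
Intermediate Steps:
$r = 10$ ($r = \left(-2\right) \left(-5\right) = 10$)
$- \frac{268215}{402975} + \frac{66 \cdot 65 r}{-10158} = - \frac{268215}{402975} + \frac{66 \cdot 65 \cdot 10}{-10158} = \left(-268215\right) \frac{1}{402975} + 4290 \cdot 10 \left(- \frac{1}{10158}\right) = - \frac{17881}{26865} + 42900 \left(- \frac{1}{10158}\right) = - \frac{17881}{26865} - \frac{7150}{1693} = - \frac{222357283}{45482445}$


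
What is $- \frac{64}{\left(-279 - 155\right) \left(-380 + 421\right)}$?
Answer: $\frac{32}{8897} \approx 0.0035967$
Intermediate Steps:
$- \frac{64}{\left(-279 - 155\right) \left(-380 + 421\right)} = - \frac{64}{\left(-434\right) 41} = - \frac{64}{-17794} = \left(-64\right) \left(- \frac{1}{17794}\right) = \frac{32}{8897}$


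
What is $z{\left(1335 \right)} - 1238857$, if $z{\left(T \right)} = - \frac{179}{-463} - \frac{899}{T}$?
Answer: $- \frac{765743883257}{618105} \approx -1.2389 \cdot 10^{6}$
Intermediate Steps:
$z{\left(T \right)} = \frac{179}{463} - \frac{899}{T}$ ($z{\left(T \right)} = \left(-179\right) \left(- \frac{1}{463}\right) - \frac{899}{T} = \frac{179}{463} - \frac{899}{T}$)
$z{\left(1335 \right)} - 1238857 = \left(\frac{179}{463} - \frac{899}{1335}\right) - 1238857 = - \frac{177272}{618105} - 1238857 = - \frac{765743883257}{618105}$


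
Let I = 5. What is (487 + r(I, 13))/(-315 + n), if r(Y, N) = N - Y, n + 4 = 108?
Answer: -495/211 ≈ -2.3460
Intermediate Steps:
n = 104 (n = -4 + 108 = 104)
(487 + r(I, 13))/(-315 + n) = (487 + (13 - 1*5))/(-315 + 104) = (487 + (13 - 5))/(-211) = (487 + 8)*(-1/211) = 495*(-1/211) = -495/211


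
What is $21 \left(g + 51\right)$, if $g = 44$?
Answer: $1995$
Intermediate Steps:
$21 \left(g + 51\right) = 21 \left(44 + 51\right) = 21 \cdot 95 = 1995$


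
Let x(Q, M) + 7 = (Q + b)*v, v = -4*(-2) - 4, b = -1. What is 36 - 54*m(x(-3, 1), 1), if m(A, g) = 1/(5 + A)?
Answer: 39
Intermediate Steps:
v = 4 (v = 8 - 4 = 4)
x(Q, M) = -11 + 4*Q (x(Q, M) = -7 + (Q - 1)*4 = -7 + (-1 + Q)*4 = -7 + (-4 + 4*Q) = -11 + 4*Q)
36 - 54*m(x(-3, 1), 1) = 36 - 54/(5 + (-11 + 4*(-3))) = 36 - 54/(5 + (-11 - 12)) = 36 - 54/(5 - 23) = 36 - 54/(-18) = 36 - 54*(-1/18) = 36 + 3 = 39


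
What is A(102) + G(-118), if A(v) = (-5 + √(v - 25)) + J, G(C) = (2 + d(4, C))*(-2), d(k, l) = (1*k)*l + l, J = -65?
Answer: 1106 + √77 ≈ 1114.8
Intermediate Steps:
d(k, l) = l + k*l (d(k, l) = k*l + l = l + k*l)
G(C) = -4 - 10*C (G(C) = (2 + C*(1 + 4))*(-2) = (2 + C*5)*(-2) = (2 + 5*C)*(-2) = -4 - 10*C)
A(v) = -70 + √(-25 + v) (A(v) = (-5 + √(v - 25)) - 65 = (-5 + √(-25 + v)) - 65 = -70 + √(-25 + v))
A(102) + G(-118) = (-70 + √(-25 + 102)) + (-4 - 10*(-118)) = (-70 + √77) + (-4 + 1180) = (-70 + √77) + 1176 = 1106 + √77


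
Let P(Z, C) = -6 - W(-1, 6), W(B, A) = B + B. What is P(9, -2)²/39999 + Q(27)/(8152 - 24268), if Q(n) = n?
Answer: -274039/214874628 ≈ -0.0012753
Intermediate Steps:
W(B, A) = 2*B
P(Z, C) = -4 (P(Z, C) = -6 - 2*(-1) = -6 - 1*(-2) = -6 + 2 = -4)
P(9, -2)²/39999 + Q(27)/(8152 - 24268) = (-4)²/39999 + 27/(8152 - 24268) = 16*(1/39999) + 27/(-16116) = 16/39999 + 27*(-1/16116) = 16/39999 - 9/5372 = -274039/214874628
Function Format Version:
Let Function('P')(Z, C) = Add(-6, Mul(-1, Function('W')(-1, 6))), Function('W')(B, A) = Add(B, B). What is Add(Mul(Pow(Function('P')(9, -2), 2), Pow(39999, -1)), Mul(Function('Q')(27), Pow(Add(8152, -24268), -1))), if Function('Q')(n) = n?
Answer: Rational(-274039, 214874628) ≈ -0.0012753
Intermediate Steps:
Function('W')(B, A) = Mul(2, B)
Function('P')(Z, C) = -4 (Function('P')(Z, C) = Add(-6, Mul(-1, Mul(2, -1))) = Add(-6, Mul(-1, -2)) = Add(-6, 2) = -4)
Add(Mul(Pow(Function('P')(9, -2), 2), Pow(39999, -1)), Mul(Function('Q')(27), Pow(Add(8152, -24268), -1))) = Add(Mul(Pow(-4, 2), Pow(39999, -1)), Mul(27, Pow(Add(8152, -24268), -1))) = Add(Mul(16, Rational(1, 39999)), Mul(27, Pow(-16116, -1))) = Add(Rational(16, 39999), Mul(27, Rational(-1, 16116))) = Add(Rational(16, 39999), Rational(-9, 5372)) = Rational(-274039, 214874628)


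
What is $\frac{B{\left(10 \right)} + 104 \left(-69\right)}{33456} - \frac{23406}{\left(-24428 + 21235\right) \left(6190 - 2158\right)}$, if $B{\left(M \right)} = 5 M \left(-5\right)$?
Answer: $- \frac{329238055}{1495550112} \approx -0.22015$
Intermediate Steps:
$B{\left(M \right)} = - 25 M$
$\frac{B{\left(10 \right)} + 104 \left(-69\right)}{33456} - \frac{23406}{\left(-24428 + 21235\right) \left(6190 - 2158\right)} = \frac{\left(-25\right) 10 + 104 \left(-69\right)}{33456} - \frac{23406}{\left(-24428 + 21235\right) \left(6190 - 2158\right)} = \left(-250 - 7176\right) \frac{1}{33456} - \frac{23406}{\left(-3193\right) 4032} = \left(-7426\right) \frac{1}{33456} - \frac{23406}{-12874176} = - \frac{3713}{16728} - - \frac{3901}{2145696} = - \frac{3713}{16728} + \frac{3901}{2145696} = - \frac{329238055}{1495550112}$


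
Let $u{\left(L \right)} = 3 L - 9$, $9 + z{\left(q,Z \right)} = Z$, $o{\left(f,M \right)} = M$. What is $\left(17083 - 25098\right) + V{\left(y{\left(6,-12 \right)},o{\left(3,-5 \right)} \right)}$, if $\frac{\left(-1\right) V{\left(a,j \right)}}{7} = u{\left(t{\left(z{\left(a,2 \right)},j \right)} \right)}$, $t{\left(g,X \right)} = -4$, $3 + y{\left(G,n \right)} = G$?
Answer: $-7868$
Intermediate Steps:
$y{\left(G,n \right)} = -3 + G$
$z{\left(q,Z \right)} = -9 + Z$
$u{\left(L \right)} = -9 + 3 L$
$V{\left(a,j \right)} = 147$ ($V{\left(a,j \right)} = - 7 \left(-9 + 3 \left(-4\right)\right) = - 7 \left(-9 - 12\right) = \left(-7\right) \left(-21\right) = 147$)
$\left(17083 - 25098\right) + V{\left(y{\left(6,-12 \right)},o{\left(3,-5 \right)} \right)} = \left(17083 - 25098\right) + 147 = -8015 + 147 = -7868$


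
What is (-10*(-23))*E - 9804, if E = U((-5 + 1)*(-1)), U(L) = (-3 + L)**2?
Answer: -9574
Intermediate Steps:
E = 1 (E = (-3 + (-5 + 1)*(-1))**2 = (-3 - 4*(-1))**2 = (-3 + 4)**2 = 1**2 = 1)
(-10*(-23))*E - 9804 = -10*(-23)*1 - 9804 = 230*1 - 9804 = 230 - 9804 = -9574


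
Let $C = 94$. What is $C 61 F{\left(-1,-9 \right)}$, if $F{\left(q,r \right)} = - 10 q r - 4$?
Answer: $-538996$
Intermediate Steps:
$F{\left(q,r \right)} = -4 - 10 q r$ ($F{\left(q,r \right)} = - 10 q r - 4 = -4 - 10 q r$)
$C 61 F{\left(-1,-9 \right)} = 94 \cdot 61 \left(-4 - \left(-10\right) \left(-9\right)\right) = 5734 \left(-4 - 90\right) = 5734 \left(-94\right) = -538996$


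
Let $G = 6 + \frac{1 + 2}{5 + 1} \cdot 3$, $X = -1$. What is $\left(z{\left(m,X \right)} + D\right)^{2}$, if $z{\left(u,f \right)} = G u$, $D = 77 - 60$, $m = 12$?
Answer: $11449$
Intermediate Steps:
$D = 17$
$G = \frac{15}{2}$ ($G = 6 + \frac{3}{6} \cdot 3 = 6 + 3 \cdot \frac{1}{6} \cdot 3 = 6 + \frac{1}{2} \cdot 3 = 6 + \frac{3}{2} = \frac{15}{2} \approx 7.5$)
$z{\left(u,f \right)} = \frac{15 u}{2}$
$\left(z{\left(m,X \right)} + D\right)^{2} = \left(\frac{15}{2} \cdot 12 + 17\right)^{2} = \left(90 + 17\right)^{2} = 107^{2} = 11449$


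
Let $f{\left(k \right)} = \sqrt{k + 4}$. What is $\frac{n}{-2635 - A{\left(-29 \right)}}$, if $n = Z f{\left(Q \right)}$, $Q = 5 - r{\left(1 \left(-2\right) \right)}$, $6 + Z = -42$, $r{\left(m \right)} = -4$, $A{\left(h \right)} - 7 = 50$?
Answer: $\frac{12 \sqrt{13}}{673} \approx 0.064289$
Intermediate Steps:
$A{\left(h \right)} = 57$ ($A{\left(h \right)} = 7 + 50 = 57$)
$Z = -48$ ($Z = -6 - 42 = -48$)
$Q = 9$ ($Q = 5 - -4 = 5 + 4 = 9$)
$f{\left(k \right)} = \sqrt{4 + k}$
$n = - 48 \sqrt{13}$ ($n = - 48 \sqrt{4 + 9} = - 48 \sqrt{13} \approx -173.07$)
$\frac{n}{-2635 - A{\left(-29 \right)}} = \frac{\left(-48\right) \sqrt{13}}{-2635 - 57} = \frac{\left(-48\right) \sqrt{13}}{-2692} = - 48 \sqrt{13} \left(- \frac{1}{2692}\right) = \frac{12 \sqrt{13}}{673}$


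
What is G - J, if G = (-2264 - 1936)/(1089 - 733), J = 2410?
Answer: -215540/89 ≈ -2421.8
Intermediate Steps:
G = -1050/89 (G = -4200/356 = -4200*1/356 = -1050/89 ≈ -11.798)
G - J = -1050/89 - 1*2410 = -1050/89 - 2410 = -215540/89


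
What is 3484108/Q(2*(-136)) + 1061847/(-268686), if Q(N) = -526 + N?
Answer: -52054355333/11911746 ≈ -4370.0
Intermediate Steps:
3484108/Q(2*(-136)) + 1061847/(-268686) = 3484108/(-526 + 2*(-136)) + 1061847/(-268686) = 3484108/(-526 - 272) + 1061847*(-1/268686) = 3484108/(-798) - 117983/29854 = 3484108*(-1/798) - 117983/29854 = -1742054/399 - 117983/29854 = -52054355333/11911746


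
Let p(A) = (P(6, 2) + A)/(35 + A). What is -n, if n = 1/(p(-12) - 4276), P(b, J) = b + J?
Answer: 23/98352 ≈ 0.00023385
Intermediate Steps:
P(b, J) = J + b
p(A) = (8 + A)/(35 + A) (p(A) = ((2 + 6) + A)/(35 + A) = (8 + A)/(35 + A))
n = -23/98352 (n = 1/((8 - 12)/(35 - 12) - 4276) = 1/(-4/23 - 4276) = 1/(-98352/23) = -23/98352 ≈ -0.00023385)
-n = -1*(-23/98352) = 23/98352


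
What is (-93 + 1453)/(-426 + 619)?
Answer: 1360/193 ≈ 7.0466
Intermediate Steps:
(-93 + 1453)/(-426 + 619) = 1360/193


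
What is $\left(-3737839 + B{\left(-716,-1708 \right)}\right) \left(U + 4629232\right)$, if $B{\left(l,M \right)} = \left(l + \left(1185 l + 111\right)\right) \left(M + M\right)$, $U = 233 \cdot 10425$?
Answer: $20445428606385657$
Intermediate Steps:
$U = 2429025$
$B{\left(l,M \right)} = 2 M \left(111 + 1186 l\right)$ ($B{\left(l,M \right)} = \left(l + \left(111 + 1185 l\right)\right) 2 M = \left(111 + 1186 l\right) 2 M = 2 M \left(111 + 1186 l\right)$)
$\left(-3737839 + B{\left(-716,-1708 \right)}\right) \left(U + 4629232\right) = \left(-3737839 + 2 \left(-1708\right) \left(111 + 1186 \left(-716\right)\right)\right) \left(2429025 + 4629232\right) = \left(-3737839 + 2 \left(-1708\right) \left(111 - 849176\right)\right) 7058257 = \left(-3737839 + 2 \left(-1708\right) \left(-849065\right)\right) 7058257 = \left(-3737839 + 2900406040\right) 7058257 = 2896668201 \cdot 7058257 = 20445428606385657$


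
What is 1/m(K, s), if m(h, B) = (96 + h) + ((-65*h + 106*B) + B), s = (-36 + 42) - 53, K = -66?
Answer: -1/709 ≈ -0.0014104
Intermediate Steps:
s = -47 (s = 6 - 53 = -47)
m(h, B) = 96 - 64*h + 107*B (m(h, B) = (96 + h) + (-65*h + 107*B) = 96 - 64*h + 107*B)
1/m(K, s) = 1/(96 - 64*(-66) + 107*(-47)) = 1/(96 + 4224 - 5029) = 1/(-709) = -1/709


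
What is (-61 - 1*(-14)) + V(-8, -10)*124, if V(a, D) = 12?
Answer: 1441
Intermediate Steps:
(-61 - 1*(-14)) + V(-8, -10)*124 = (-61 - 1*(-14)) + 12*124 = (-61 + 14) + 1488 = -47 + 1488 = 1441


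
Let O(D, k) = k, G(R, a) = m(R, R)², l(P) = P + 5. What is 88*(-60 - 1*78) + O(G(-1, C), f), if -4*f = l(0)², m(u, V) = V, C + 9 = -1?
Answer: -48601/4 ≈ -12150.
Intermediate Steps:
C = -10 (C = -9 - 1 = -10)
l(P) = 5 + P
G(R, a) = R²
f = -25/4 (f = -(5 + 0)²/4 = -¼*5² = -¼*25 = -25/4 ≈ -6.2500)
88*(-60 - 1*78) + O(G(-1, C), f) = 88*(-60 - 1*78) - 25/4 = 88*(-60 - 78) - 25/4 = 88*(-138) - 25/4 = -12144 - 25/4 = -48601/4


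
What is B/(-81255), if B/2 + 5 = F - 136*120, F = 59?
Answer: 10844/27085 ≈ 0.40037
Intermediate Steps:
B = -32532 (B = -10 + 2*(59 - 136*120) = -10 + 2*(59 - 16320) = -10 + 2*(-16261) = -10 - 32522 = -32532)
B/(-81255) = -32532/(-81255) = -32532*(-1/81255) = 10844/27085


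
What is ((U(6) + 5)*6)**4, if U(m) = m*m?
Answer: 3662186256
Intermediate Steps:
U(m) = m**2
((U(6) + 5)*6)**4 = ((6**2 + 5)*6)**4 = ((36 + 5)*6)**4 = (41*6)**4 = 246**4 = 3662186256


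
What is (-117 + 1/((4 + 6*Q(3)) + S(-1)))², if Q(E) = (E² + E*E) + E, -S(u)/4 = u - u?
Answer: 231313681/16900 ≈ 13687.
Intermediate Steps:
S(u) = 0 (S(u) = -4*(u - u) = -4*0 = 0)
Q(E) = E + 2*E² (Q(E) = (E² + E²) + E = 2*E² + E = E + 2*E²)
(-117 + 1/((4 + 6*Q(3)) + S(-1)))² = (-117 + 1/((4 + 6*(3*(1 + 2*3))) + 0))² = (-117 + 1/((4 + 6*(3*(1 + 6))) + 0))² = (-117 + 1/((4 + 6*(3*7)) + 0))² = (-117 + 1/((4 + 6*21) + 0))² = (-117 + 1/((4 + 126) + 0))² = (-117 + 1/(130 + 0))² = (-117 + 1/130)² = (-15209/130)² = 231313681/16900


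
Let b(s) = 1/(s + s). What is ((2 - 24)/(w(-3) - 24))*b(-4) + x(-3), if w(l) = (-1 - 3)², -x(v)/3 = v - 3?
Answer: 565/32 ≈ 17.656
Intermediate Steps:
b(s) = 1/(2*s)
x(v) = 9 - 3*v (x(v) = -3*(v - 3) = -3*(-3 + v) = 9 - 3*v)
w(l) = 16 (w(l) = (-4)² = 16)
((2 - 24)/(w(-3) - 24))*b(-4) + x(-3) = ((2 - 24)/(16 - 24))*((½)/(-4)) + (9 - 3*(-3)) = (-22/(-8))*((½)*(-¼)) + (9 + 9) = -22*(-⅛)*(-⅛) + 18 = (11/4)*(-⅛) + 18 = -11/32 + 18 = 565/32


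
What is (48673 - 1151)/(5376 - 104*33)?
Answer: 23761/972 ≈ 24.445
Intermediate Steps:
(48673 - 1151)/(5376 - 104*33) = 47522/(5376 - 3432) = 47522/1944 = 47522*(1/1944) = 23761/972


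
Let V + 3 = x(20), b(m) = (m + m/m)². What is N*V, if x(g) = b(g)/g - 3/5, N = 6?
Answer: 1107/10 ≈ 110.70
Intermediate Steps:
b(m) = (1 + m)² (b(m) = (m + 1)² = (1 + m)²)
x(g) = -⅗ + (1 + g)²/g (x(g) = (1 + g)²/g - 3/5 = (1 + g)²/g - 3*⅕ = (1 + g)²/g - ⅗ = -⅗ + (1 + g)²/g)
V = 369/20 (V = -3 + (-⅗ + (1 + 20)²/20) = -3 + (-⅗ + (1/20)*21²) = -3 + (-⅗ + (1/20)*441) = -3 + (-⅗ + 441/20) = -3 + 429/20 = 369/20 ≈ 18.450)
N*V = 6*(369/20) = 1107/10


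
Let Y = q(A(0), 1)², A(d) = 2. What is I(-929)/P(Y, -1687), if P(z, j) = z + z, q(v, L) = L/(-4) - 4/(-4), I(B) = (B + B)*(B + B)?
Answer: 27617312/9 ≈ 3.0686e+6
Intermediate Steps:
I(B) = 4*B² (I(B) = (2*B)*(2*B) = 4*B²)
q(v, L) = 1 - L/4 (q(v, L) = L*(-¼) - 4*(-¼) = -L/4 + 1 = 1 - L/4)
Y = 9/16 (Y = (1 - ¼*1)² = (1 - ¼)² = (¾)² = 9/16 ≈ 0.56250)
P(z, j) = 2*z
I(-929)/P(Y, -1687) = (4*(-929)²)/((2*(9/16))) = (4*863041)/(9/8) = 3452164*(8/9) = 27617312/9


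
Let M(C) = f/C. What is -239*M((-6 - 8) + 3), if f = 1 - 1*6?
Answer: -1195/11 ≈ -108.64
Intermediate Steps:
f = -5 (f = 1 - 6 = -5)
M(C) = -5/C
-239*M((-6 - 8) + 3) = -(-1195)/((-6 - 8) + 3) = -(-1195)/(-14 + 3) = -(-1195)/(-11) = -(-1195)*(-1)/11 = -239*5/11 = -1195/11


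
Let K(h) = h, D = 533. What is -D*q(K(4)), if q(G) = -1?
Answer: 533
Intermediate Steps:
-D*q(K(4)) = -533*(-1) = -1*(-533) = 533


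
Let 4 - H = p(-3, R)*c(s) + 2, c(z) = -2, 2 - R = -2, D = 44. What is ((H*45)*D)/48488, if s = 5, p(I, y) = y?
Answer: 225/551 ≈ 0.40835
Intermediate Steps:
R = 4 (R = 2 - 1*(-2) = 2 + 2 = 4)
H = 10 (H = 4 - (4*(-2) + 2) = 4 - (-8 + 2) = 4 - 1*(-6) = 4 + 6 = 10)
((H*45)*D)/48488 = ((10*45)*44)/48488 = (450*44)*(1/48488) = 19800*(1/48488) = 225/551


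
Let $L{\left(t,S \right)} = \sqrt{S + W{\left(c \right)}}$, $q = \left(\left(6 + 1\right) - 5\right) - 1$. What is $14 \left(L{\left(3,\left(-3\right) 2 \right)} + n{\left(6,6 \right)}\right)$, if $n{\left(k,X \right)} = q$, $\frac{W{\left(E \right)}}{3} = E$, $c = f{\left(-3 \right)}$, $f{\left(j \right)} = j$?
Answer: $14 + 14 i \sqrt{15} \approx 14.0 + 54.222 i$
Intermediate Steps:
$c = -3$
$W{\left(E \right)} = 3 E$
$q = 1$ ($q = \left(7 - 5\right) - 1 = 2 - 1 = 1$)
$n{\left(k,X \right)} = 1$
$L{\left(t,S \right)} = \sqrt{-9 + S}$ ($L{\left(t,S \right)} = \sqrt{S + 3 \left(-3\right)} = \sqrt{S - 9} = \sqrt{-9 + S}$)
$14 \left(L{\left(3,\left(-3\right) 2 \right)} + n{\left(6,6 \right)}\right) = 14 \left(\sqrt{-9 - 6} + 1\right) = 14 \left(\sqrt{-15} + 1\right) = 14 \left(i \sqrt{15} + 1\right) = 14 \left(1 + i \sqrt{15}\right) = 14 + 14 i \sqrt{15}$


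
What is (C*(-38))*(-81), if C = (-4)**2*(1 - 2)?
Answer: -49248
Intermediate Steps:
C = -16 (C = 16*(-1) = -16)
(C*(-38))*(-81) = -16*(-38)*(-81) = 608*(-81) = -49248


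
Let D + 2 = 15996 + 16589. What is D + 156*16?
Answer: 35079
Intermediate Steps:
D = 32583 (D = -2 + (15996 + 16589) = -2 + 32585 = 32583)
D + 156*16 = 32583 + 156*16 = 32583 + 2496 = 35079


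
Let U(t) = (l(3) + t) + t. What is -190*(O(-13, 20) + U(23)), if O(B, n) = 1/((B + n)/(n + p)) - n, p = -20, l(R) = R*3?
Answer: -6650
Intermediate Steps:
l(R) = 3*R
U(t) = 9 + 2*t (U(t) = (3*3 + t) + t = (9 + t) + t = 9 + 2*t)
O(B, n) = -n + (-20 + n)/(B + n) (O(B, n) = 1/((B + n)/(n - 20)) - n = 1/((B + n)/(-20 + n)) - n = (-20 + n)/(B + n) - n = -n + (-20 + n)/(B + n))
-190*(O(-13, 20) + U(23)) = -190*((-20 + 20 - 1*20² - 1*(-13)*20)/(-13 + 20) + (9 + 2*23)) = -190*((-20 + 20 - 1*400 + 260)/7 + (9 + 46)) = -190*((-20 + 20 - 400 + 260)/7 + 55) = -190*((⅐)*(-140) + 55) = -190*(-20 + 55) = -190*35 = -6650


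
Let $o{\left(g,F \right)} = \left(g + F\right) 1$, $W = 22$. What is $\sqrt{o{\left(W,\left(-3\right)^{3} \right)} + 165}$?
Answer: $4 \sqrt{10} \approx 12.649$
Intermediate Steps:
$o{\left(g,F \right)} = F + g$ ($o{\left(g,F \right)} = \left(F + g\right) 1 = F + g$)
$\sqrt{o{\left(W,\left(-3\right)^{3} \right)} + 165} = \sqrt{\left(\left(-3\right)^{3} + 22\right) + 165} = \sqrt{\left(-27 + 22\right) + 165} = \sqrt{-5 + 165} = \sqrt{160} = 4 \sqrt{10}$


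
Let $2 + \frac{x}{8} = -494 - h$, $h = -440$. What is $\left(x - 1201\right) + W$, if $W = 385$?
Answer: $-1264$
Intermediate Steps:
$x = -448$ ($x = -16 + 8 \left(-494 - -440\right) = -16 + 8 \left(-494 + 440\right) = -16 + 8 \left(-54\right) = -16 - 432 = -448$)
$\left(x - 1201\right) + W = \left(-448 - 1201\right) + 385 = -1649 + 385 = -1264$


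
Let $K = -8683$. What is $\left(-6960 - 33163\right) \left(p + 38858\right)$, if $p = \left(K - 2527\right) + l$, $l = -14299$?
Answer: $-535601927$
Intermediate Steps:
$p = -25509$ ($p = \left(-8683 - 2527\right) - 14299 = -11210 - 14299 = -25509$)
$\left(-6960 - 33163\right) \left(p + 38858\right) = \left(-6960 - 33163\right) \left(-25509 + 38858\right) = \left(-40123\right) 13349 = -535601927$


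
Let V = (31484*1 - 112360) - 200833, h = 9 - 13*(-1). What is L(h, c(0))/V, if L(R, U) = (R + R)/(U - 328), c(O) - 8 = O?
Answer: 11/22536720 ≈ 4.8809e-7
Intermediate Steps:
c(O) = 8 + O
h = 22 (h = 9 + 13 = 22)
V = -281709 (V = (31484 - 112360) - 200833 = -80876 - 200833 = -281709)
L(R, U) = 2*R/(-328 + U) (L(R, U) = (2*R)/(-328 + U) = 2*R/(-328 + U))
L(h, c(0))/V = (2*22/(-328 + (8 + 0)))/(-281709) = (2*22/(-328 + 8))*(-1/281709) = (2*22/(-320))*(-1/281709) = (2*22*(-1/320))*(-1/281709) = -11/80*(-1/281709) = 11/22536720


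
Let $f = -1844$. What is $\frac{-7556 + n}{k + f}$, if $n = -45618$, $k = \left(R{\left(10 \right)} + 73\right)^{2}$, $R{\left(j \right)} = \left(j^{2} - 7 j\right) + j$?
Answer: $- \frac{53174}{10925} \approx -4.8672$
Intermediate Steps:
$R{\left(j \right)} = j^{2} - 6 j$
$k = 12769$ ($k = \left(10 \left(-6 + 10\right) + 73\right)^{2} = \left(10 \cdot 4 + 73\right)^{2} = \left(40 + 73\right)^{2} = 113^{2} = 12769$)
$\frac{-7556 + n}{k + f} = \frac{-7556 - 45618}{12769 - 1844} = - \frac{53174}{10925}$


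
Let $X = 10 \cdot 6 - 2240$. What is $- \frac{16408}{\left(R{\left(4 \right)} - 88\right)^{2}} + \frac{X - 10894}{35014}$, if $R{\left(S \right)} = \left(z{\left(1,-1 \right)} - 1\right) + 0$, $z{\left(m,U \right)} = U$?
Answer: $- \frac{85051139}{35451675} \approx -2.3991$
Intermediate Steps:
$R{\left(S \right)} = -2$ ($R{\left(S \right)} = \left(-1 - 1\right) + 0 = -2 + 0 = -2$)
$X = -2180$ ($X = 60 - 2240 = -2180$)
$- \frac{16408}{\left(R{\left(4 \right)} - 88\right)^{2}} + \frac{X - 10894}{35014} = - \frac{16408}{\left(-2 - 88\right)^{2}} + \frac{-2180 - 10894}{35014} = - \frac{16408}{\left(-90\right)^{2}} - \frac{6537}{17507} = - \frac{16408}{8100} - \frac{6537}{17507} = \left(-16408\right) \frac{1}{8100} - \frac{6537}{17507} = - \frac{4102}{2025} - \frac{6537}{17507} = - \frac{85051139}{35451675}$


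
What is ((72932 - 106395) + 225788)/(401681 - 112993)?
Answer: 192325/288688 ≈ 0.66620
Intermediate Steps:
((72932 - 106395) + 225788)/(401681 - 112993) = (-33463 + 225788)/288688 = 192325*(1/288688) = 192325/288688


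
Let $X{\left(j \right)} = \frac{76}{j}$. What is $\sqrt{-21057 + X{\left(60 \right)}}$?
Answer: $\frac{2 i \sqrt{1184385}}{15} \approx 145.11 i$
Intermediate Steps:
$\sqrt{-21057 + X{\left(60 \right)}} = \sqrt{-21057 + \frac{76}{60}} = \sqrt{-21057 + 76 \cdot \frac{1}{60}} = \sqrt{-21057 + \frac{19}{15}} = \sqrt{- \frac{315836}{15}} = \frac{2 i \sqrt{1184385}}{15}$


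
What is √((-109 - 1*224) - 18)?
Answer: 3*I*√39 ≈ 18.735*I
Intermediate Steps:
√((-109 - 1*224) - 18) = √((-109 - 224) - 18) = √(-333 - 18) = √(-351) = 3*I*√39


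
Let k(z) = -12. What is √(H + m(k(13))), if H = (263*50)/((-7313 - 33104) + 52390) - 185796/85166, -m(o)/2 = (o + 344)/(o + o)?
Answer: √767797036581363945/169948753 ≈ 5.1559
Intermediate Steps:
m(o) = -(344 + o)/o (m(o) = -2*(o + 344)/(o + o) = -2*(344 + o)/(2*o) = -2*(344 + o)*1/(2*o) = -(344 + o)/o)
H = -552301304/509846259 (H = 13150/(-40417 + 52390) - 185796*1/85166 = 13150/11973 - 92898/42583 = -552301304/509846259 ≈ -1.0833)
√(H + m(k(13))) = √(-552301304/509846259 + (-344 - 1*(-12))/(-12)) = √(-552301304/509846259 - (-344 + 12)/12) = √(-552301304/509846259 - 1/12*(-332)) = √(-552301304/509846259 + 83/3) = √(4517815065/169948753) = √767797036581363945/169948753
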